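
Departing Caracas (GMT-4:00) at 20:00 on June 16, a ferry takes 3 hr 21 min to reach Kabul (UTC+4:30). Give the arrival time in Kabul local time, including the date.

07:51 on June 17

Convert departure to UTC: 20:00 + 4:00 = 00:00 UTC on Jun 17.
Add 3 hours 21 minutes travel time → 03:21 UTC.
Kabul is UTC+4:30, so local arrival = 03:21 + 4:30 = 07:51 on Jun 17.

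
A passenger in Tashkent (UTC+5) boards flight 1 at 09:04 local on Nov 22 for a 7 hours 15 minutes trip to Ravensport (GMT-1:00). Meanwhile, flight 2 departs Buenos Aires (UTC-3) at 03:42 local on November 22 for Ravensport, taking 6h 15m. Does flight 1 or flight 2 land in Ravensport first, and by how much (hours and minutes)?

the first, by 1 hour 38 minutes

Flight 1 in UTC: 09:04 − 5:00 = 04:04 on Nov 22.
+7 hours and 15 minutes → arrive 11:19 UTC on Nov 22.
Flight 2 in UTC: 03:42 + 3:00 = 06:42 on Nov 22.
+6 hours 15 minutes → arrive 12:57 UTC on Nov 22.
Flight 1 lands earlier by 1 hour 38 minutes.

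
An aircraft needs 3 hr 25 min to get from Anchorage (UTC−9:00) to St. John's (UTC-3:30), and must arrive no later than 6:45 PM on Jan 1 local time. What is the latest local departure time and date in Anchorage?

9:50 AM on January 1

Target arrival in UTC: 6:45 PM + 3:30 = 10:15 PM on Jan 1.
Subtract 3 hours and 25 minutes → departure 6:50 PM UTC on Jan 1.
Anchorage is UTC−9:00: 6:50 PM − 9:00 = 9:50 AM on Jan 1.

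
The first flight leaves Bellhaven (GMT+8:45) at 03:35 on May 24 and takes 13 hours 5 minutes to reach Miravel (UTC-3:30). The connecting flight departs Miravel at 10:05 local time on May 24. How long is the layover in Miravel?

Convert departure to UTC: 03:35 − 8:45 = 18:50 UTC on May 23.
Add 13 hours and 5 minutes flight time → 07:55 UTC (May 24).
Miravel is UTC−3:30, so local arrival = 07:55 − 3:30 = 04:25 on May 24.
Layover = 10:05 − 04:25 = 5 hours 40 minutes.

5 hours 40 minutes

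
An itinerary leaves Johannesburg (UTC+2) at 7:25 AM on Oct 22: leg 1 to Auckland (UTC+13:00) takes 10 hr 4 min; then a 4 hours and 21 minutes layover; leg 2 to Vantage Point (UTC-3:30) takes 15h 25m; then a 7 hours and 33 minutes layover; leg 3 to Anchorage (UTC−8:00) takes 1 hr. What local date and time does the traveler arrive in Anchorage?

Convert departure to UTC: 7:25 AM − 2:00 = 5:25 AM UTC on Oct 22.
Add 10 hours and 4 minutes leg 1 → 3:29 PM UTC.
Add 4 hours and 21 minutes layover in Auckland → 7:50 PM UTC.
Add 15 hours 25 minutes leg 2 → 11:15 AM UTC (Oct 23).
Add 7 hours and 33 minutes layover in Vantage Point → 6:48 PM UTC.
Add 1 hour leg 3 → 7:48 PM UTC.
Anchorage is UTC−8:00, so local arrival = 7:48 PM − 8:00 = 11:48 AM on Oct 23.

11:48 AM on Oct 23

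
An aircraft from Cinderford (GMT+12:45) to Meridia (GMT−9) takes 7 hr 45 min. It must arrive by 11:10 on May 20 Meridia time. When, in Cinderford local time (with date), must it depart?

01:10 on May 21

Target arrival in UTC: 11:10 + 9:00 = 20:10 on May 20.
Subtract 7 hours and 45 minutes → departure 12:25 UTC on May 20.
Cinderford is UTC+12:45: 12:25 + 12:45 = 01:10 on May 21.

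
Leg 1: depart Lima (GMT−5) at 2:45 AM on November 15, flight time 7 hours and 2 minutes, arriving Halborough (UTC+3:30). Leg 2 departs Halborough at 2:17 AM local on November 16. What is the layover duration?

Convert departure to UTC: 2:45 AM + 5:00 = 7:45 AM UTC on Nov 15.
Add 7 hours 2 minutes flight time → 2:47 PM UTC.
Halborough is UTC+3:30, so local arrival = 2:47 PM + 3:30 = 6:17 PM on Nov 15.
Layover = 2:17 AM − 6:17 PM (+1 day) = 8 hours.

8 hours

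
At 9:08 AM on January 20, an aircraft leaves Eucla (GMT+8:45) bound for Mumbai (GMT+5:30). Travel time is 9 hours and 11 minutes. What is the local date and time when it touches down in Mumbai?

Convert departure to UTC: 9:08 AM − 8:45 = 12:23 AM UTC on Jan 20.
Add 9 hours and 11 minutes travel time → 9:34 AM UTC.
Mumbai is UTC+5:30, so local arrival = 9:34 AM + 5:30 = 3:04 PM on Jan 20.

3:04 PM on January 20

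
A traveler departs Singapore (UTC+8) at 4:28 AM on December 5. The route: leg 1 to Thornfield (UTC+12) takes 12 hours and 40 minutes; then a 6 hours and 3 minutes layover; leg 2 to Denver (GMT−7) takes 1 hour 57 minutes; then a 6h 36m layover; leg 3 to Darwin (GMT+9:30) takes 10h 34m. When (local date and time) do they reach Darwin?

Convert departure to UTC: 4:28 AM − 8:00 = 8:28 PM UTC on Dec 4.
Add 12 hours 40 minutes leg 1 → 9:08 AM UTC (Dec 5).
Add 6 hours and 3 minutes layover in Thornfield → 3:11 PM UTC.
Add 1 hour and 57 minutes leg 2 → 5:08 PM UTC.
Add 6 hours 36 minutes layover in Denver → 11:44 PM UTC.
Add 10 hours 34 minutes leg 3 → 10:18 AM UTC (Dec 6).
Darwin is UTC+9:30, so local arrival = 10:18 AM + 9:30 = 7:48 PM on Dec 6.

7:48 PM on December 6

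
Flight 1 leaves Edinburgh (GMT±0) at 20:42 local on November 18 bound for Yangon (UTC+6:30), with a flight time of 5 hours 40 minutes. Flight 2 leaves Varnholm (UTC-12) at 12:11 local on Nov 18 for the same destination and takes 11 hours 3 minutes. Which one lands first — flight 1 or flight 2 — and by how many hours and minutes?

Flight 1 departs at 20:42 UTC (Nov 18).
+5 hours and 40 minutes → arrive 02:22 UTC on Nov 19.
Flight 2 in UTC: 12:11 + 12:00 = 00:11 on Nov 19.
+11 hours 3 minutes → arrive 11:14 UTC on Nov 19.
Flight 1 lands earlier by 8 hours 52 minutes.

the first, by 8 hours 52 minutes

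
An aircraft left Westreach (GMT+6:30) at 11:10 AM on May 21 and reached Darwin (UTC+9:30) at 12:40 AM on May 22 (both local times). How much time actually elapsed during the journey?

Darwin is 3:00 ahead of Westreach.
Clock-face elapsed time (ignoring zones) is 13 hours 30 minutes.
Actual elapsed = 13 hours 30 minutes − 3:00 = 10 hours 30 minutes.

10 hours 30 minutes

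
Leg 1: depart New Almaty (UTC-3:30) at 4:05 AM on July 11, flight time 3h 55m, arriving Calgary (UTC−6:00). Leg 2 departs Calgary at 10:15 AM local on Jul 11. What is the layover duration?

4 hours 45 minutes

Convert departure to UTC: 4:05 AM + 3:30 = 7:35 AM UTC on Jul 11.
Add 3 hours 55 minutes flight time → 11:30 AM UTC.
Calgary is UTC−6:00, so local arrival = 11:30 AM − 6:00 = 5:30 AM on Jul 11.
Layover = 10:15 AM − 5:30 AM = 4 hours 45 minutes.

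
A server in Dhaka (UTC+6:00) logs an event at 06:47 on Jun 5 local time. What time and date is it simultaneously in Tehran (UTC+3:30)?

04:17 on June 5

In UTC: 06:47 − 6:00 = 00:47 on Jun 5.
Tehran is UTC+3:30: 00:47 + 3:30 = 04:17 on Jun 5.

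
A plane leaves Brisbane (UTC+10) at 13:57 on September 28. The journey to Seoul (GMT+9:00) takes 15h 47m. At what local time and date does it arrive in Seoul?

Convert departure to UTC: 13:57 − 10:00 = 03:57 UTC on Sep 28.
Add 15 hours and 47 minutes travel time → 19:44 UTC.
Seoul is UTC+9:00, so local arrival = 19:44 + 9:00 = 04:44 on Sep 29.

04:44 on Sep 29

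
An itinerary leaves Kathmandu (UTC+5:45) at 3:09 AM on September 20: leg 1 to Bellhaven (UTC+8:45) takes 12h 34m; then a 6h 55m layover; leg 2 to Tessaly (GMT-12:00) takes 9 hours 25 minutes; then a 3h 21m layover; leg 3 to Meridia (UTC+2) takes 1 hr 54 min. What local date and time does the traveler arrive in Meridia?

Convert departure to UTC: 3:09 AM − 5:45 = 9:24 PM UTC on Sep 19.
Add 12 hours 34 minutes leg 1 → 9:58 AM UTC (Sep 20).
Add 6 hours 55 minutes layover in Bellhaven → 4:53 PM UTC.
Add 9 hours and 25 minutes leg 2 → 2:18 AM UTC (Sep 21).
Add 3 hours and 21 minutes layover in Tessaly → 5:39 AM UTC.
Add 1 hour and 54 minutes leg 3 → 7:33 AM UTC.
Meridia is UTC+2:00, so local arrival = 7:33 AM + 2:00 = 9:33 AM on Sep 21.

9:33 AM on Sep 21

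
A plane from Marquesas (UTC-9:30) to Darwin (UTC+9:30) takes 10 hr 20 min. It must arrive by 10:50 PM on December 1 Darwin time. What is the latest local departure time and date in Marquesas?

Target arrival in UTC: 10:50 PM − 9:30 = 1:20 PM on Dec 1.
Subtract 10 hours and 20 minutes → departure 3:00 AM UTC on Dec 1.
Marquesas is UTC−9:30: 3:00 AM − 9:30 = 5:30 PM on Nov 30.

5:30 PM on Nov 30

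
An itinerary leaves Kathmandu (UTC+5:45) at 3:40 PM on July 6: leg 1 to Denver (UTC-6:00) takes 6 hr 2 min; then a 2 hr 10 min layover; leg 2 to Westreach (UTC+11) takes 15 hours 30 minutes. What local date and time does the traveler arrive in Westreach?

Convert departure to UTC: 3:40 PM − 5:45 = 9:55 AM UTC on Jul 6.
Add 6 hours 2 minutes leg 1 → 3:57 PM UTC.
Add 2 hours and 10 minutes layover in Denver → 6:07 PM UTC.
Add 15 hours and 30 minutes leg 2 → 9:37 AM UTC (Jul 7).
Westreach is UTC+11:00, so local arrival = 9:37 AM + 11:00 = 8:37 PM on Jul 7.

8:37 PM on July 7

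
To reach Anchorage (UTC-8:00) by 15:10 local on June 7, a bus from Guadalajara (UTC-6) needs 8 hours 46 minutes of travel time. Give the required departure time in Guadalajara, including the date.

Target arrival in UTC: 15:10 + 8:00 = 23:10 on Jun 7.
Subtract 8 hours 46 minutes → departure 14:24 UTC on Jun 7.
Guadalajara is UTC−6:00: 14:24 − 6:00 = 08:24 on Jun 7.

08:24 on June 7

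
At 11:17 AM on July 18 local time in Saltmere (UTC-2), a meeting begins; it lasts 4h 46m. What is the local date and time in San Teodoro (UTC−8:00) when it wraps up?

10:03 AM on Jul 18

San Teodoro is 6:00 behind Saltmere.
After 4 hours 46 minutes it is 4:03 PM in Saltmere.
Shift by the zone difference: 4:03 PM − 6:00 = 10:03 AM on Jul 18 in San Teodoro.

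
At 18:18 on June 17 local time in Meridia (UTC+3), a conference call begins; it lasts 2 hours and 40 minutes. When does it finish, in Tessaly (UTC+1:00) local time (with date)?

Convert start to UTC: 18:18 − 3:00 = 15:18 UTC on Jun 17.
Add 2 hours and 40 minutes duration → 17:58 UTC.
Tessaly is UTC+1:00, so local end time = 17:58 + 1:00 = 18:58 on Jun 17.

18:58 on Jun 17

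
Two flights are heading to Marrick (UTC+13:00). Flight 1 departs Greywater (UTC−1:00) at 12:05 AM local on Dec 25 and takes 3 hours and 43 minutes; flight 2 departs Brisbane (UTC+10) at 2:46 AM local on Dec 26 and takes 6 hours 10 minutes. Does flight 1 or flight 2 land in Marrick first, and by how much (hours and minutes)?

Flight 1 in UTC: 12:05 AM + 1:00 = 1:05 AM on Dec 25.
+3 hours and 43 minutes → arrive 4:48 AM UTC on Dec 25.
Flight 2 in UTC: 2:46 AM − 10:00 = 4:46 PM on Dec 25.
+6 hours 10 minutes → arrive 10:56 PM UTC on Dec 25.
Flight 1 lands earlier by 18 hours 8 minutes.

the first, by 18 hours 8 minutes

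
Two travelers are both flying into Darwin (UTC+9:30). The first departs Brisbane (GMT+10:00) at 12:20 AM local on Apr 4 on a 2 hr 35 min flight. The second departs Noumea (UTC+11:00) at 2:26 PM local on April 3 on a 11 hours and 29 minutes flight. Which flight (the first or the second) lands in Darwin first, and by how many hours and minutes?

the second, by 2 hours

Flight 1 in UTC: 12:20 AM − 10:00 = 2:20 PM on Apr 3.
+2 hours 35 minutes → arrive 4:55 PM UTC on Apr 3.
Flight 2 in UTC: 2:26 PM − 11:00 = 3:26 AM on Apr 3.
+11 hours 29 minutes → arrive 2:55 PM UTC on Apr 3.
Flight 2 lands earlier by 2 hours.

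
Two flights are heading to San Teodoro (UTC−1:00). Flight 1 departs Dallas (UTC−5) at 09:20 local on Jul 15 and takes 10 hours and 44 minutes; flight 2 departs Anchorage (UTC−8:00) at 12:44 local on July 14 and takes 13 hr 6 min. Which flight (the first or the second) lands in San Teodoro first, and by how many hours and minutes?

the second, by 15 hours 14 minutes

Flight 1 in UTC: 09:20 + 5:00 = 14:20 on Jul 15.
+10 hours and 44 minutes → arrive 01:04 UTC on Jul 16.
Flight 2 in UTC: 12:44 + 8:00 = 20:44 on Jul 14.
+13 hours and 6 minutes → arrive 09:50 UTC on Jul 15.
Flight 2 lands earlier by 15 hours 14 minutes.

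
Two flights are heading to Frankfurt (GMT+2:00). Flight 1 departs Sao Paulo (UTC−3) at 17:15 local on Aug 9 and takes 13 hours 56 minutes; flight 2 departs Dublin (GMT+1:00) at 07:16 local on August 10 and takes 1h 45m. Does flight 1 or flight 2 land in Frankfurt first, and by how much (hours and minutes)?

Flight 1 in UTC: 17:15 + 3:00 = 20:15 on Aug 9.
+13 hours and 56 minutes → arrive 10:11 UTC on Aug 10.
Flight 2 in UTC: 07:16 − 1:00 = 06:16 on Aug 10.
+1 hour 45 minutes → arrive 08:01 UTC on Aug 10.
Flight 2 lands earlier by 2 hours 10 minutes.

the second, by 2 hours 10 minutes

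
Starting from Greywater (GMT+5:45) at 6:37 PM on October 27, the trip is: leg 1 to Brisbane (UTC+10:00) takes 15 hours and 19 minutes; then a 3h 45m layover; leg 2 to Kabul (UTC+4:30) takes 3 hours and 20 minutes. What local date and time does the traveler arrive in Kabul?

Convert departure to UTC: 6:37 PM − 5:45 = 12:52 PM UTC on Oct 27.
Add 15 hours 19 minutes leg 1 → 4:11 AM UTC (Oct 28).
Add 3 hours and 45 minutes layover in Brisbane → 7:56 AM UTC.
Add 3 hours and 20 minutes leg 2 → 11:16 AM UTC.
Kabul is UTC+4:30, so local arrival = 11:16 AM + 4:30 = 3:46 PM on Oct 28.

3:46 PM on October 28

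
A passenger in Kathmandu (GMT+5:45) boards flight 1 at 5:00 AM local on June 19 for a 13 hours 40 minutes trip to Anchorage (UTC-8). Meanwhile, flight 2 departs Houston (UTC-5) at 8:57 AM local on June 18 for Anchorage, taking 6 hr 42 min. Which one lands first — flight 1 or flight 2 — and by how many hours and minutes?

the second, by 16 hours 16 minutes

Flight 1 in UTC: 5:00 AM − 5:45 = 11:15 PM on Jun 18.
+13 hours and 40 minutes → arrive 12:55 PM UTC on Jun 19.
Flight 2 in UTC: 8:57 AM + 5:00 = 1:57 PM on Jun 18.
+6 hours 42 minutes → arrive 8:39 PM UTC on Jun 18.
Flight 2 lands earlier by 16 hours 16 minutes.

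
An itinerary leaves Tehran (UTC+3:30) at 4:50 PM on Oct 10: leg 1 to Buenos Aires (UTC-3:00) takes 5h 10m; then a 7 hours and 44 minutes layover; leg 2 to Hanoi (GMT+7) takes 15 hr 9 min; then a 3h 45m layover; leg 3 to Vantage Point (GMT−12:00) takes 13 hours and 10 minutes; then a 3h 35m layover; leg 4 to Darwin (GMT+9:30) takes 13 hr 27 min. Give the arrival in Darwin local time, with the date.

12:50 PM on October 13

Convert departure to UTC: 4:50 PM − 3:30 = 1:20 PM UTC on Oct 10.
Add 5 hours and 10 minutes leg 1 → 6:30 PM UTC.
Add 7 hours 44 minutes layover in Buenos Aires → 2:14 AM UTC (Oct 11).
Add 15 hours and 9 minutes leg 2 → 5:23 PM UTC.
Add 3 hours 45 minutes layover in Hanoi → 9:08 PM UTC.
Add 13 hours 10 minutes leg 3 → 10:18 AM UTC (Oct 12).
Add 3 hours and 35 minutes layover in Vantage Point → 1:53 PM UTC.
Add 13 hours and 27 minutes leg 4 → 3:20 AM UTC (Oct 13).
Darwin is UTC+9:30, so local arrival = 3:20 AM + 9:30 = 12:50 PM on Oct 13.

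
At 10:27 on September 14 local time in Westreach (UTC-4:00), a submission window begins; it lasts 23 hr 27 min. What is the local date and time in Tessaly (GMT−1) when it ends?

Tessaly is 3:00 ahead of Westreach.
After 23 hours 27 minutes it is 09:54 (Sep 15) in Westreach.
Shift by the zone difference: 09:54 + 3:00 = 12:54 on Sep 15 in Tessaly.

12:54 on Sep 15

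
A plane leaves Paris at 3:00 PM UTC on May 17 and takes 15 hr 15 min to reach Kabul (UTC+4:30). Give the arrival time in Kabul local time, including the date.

10:45 AM on May 18

Departure is given in UTC: 3:00 PM on May 17.
Add 15 hours 15 minutes → 6:15 AM UTC (May 18).
Kabul is UTC+4:30: 6:15 AM + 4:30 = 10:45 AM on May 18.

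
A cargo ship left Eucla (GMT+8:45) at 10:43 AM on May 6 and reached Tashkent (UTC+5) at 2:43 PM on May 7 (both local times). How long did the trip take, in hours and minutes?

Departure in UTC: 10:43 AM − 8:45 = 1:58 AM on May 6.
Arrival in UTC: 2:43 PM − 5:00 = 9:43 AM on May 7.
Elapsed = 9:43 AM − 1:58 AM (+1 day) = 31 hours 45 minutes.

31 hours 45 minutes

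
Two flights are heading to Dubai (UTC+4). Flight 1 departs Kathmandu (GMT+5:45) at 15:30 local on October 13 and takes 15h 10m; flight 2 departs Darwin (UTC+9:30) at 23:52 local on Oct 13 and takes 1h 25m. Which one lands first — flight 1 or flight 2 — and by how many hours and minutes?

the second, by 9 hours 8 minutes

Flight 1 in UTC: 15:30 − 5:45 = 09:45 on Oct 13.
+15 hours 10 minutes → arrive 00:55 UTC on Oct 14.
Flight 2 in UTC: 23:52 − 9:30 = 14:22 on Oct 13.
+1 hour and 25 minutes → arrive 15:47 UTC on Oct 13.
Flight 2 lands earlier by 9 hours 8 minutes.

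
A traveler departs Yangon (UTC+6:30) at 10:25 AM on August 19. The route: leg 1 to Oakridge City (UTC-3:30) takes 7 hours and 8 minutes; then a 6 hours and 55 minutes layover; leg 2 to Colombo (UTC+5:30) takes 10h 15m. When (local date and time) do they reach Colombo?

Convert departure to UTC: 10:25 AM − 6:30 = 3:55 AM UTC on Aug 19.
Add 7 hours 8 minutes leg 1 → 11:03 AM UTC.
Add 6 hours and 55 minutes layover in Oakridge City → 5:58 PM UTC.
Add 10 hours and 15 minutes leg 2 → 4:13 AM UTC (Aug 20).
Colombo is UTC+5:30, so local arrival = 4:13 AM + 5:30 = 9:43 AM on Aug 20.

9:43 AM on August 20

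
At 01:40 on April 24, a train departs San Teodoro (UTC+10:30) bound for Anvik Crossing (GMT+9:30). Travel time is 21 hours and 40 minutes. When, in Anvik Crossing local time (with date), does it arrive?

22:20 on Apr 24

Convert departure to UTC: 01:40 − 10:30 = 15:10 UTC on Apr 23.
Add 21 hours 40 minutes travel time → 12:50 UTC (Apr 24).
Anvik Crossing is UTC+9:30, so local arrival = 12:50 + 9:30 = 22:20 on Apr 24.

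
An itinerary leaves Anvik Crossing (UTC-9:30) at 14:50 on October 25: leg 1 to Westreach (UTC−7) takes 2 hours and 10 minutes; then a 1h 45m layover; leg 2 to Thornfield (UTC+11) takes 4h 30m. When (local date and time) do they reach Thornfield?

19:45 on Oct 26

Convert departure to UTC: 14:50 + 9:30 = 00:20 UTC on Oct 26.
Add 2 hours 10 minutes leg 1 → 02:30 UTC.
Add 1 hour 45 minutes layover in Westreach → 04:15 UTC.
Add 4 hours 30 minutes leg 2 → 08:45 UTC.
Thornfield is UTC+11:00, so local arrival = 08:45 + 11:00 = 19:45 on Oct 26.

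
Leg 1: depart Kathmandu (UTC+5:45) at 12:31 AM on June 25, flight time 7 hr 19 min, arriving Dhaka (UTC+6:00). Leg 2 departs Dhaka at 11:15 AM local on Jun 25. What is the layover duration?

Convert departure to UTC: 12:31 AM − 5:45 = 6:46 PM UTC on Jun 24.
Add 7 hours and 19 minutes flight time → 2:05 AM UTC (Jun 25).
Dhaka is UTC+6:00, so local arrival = 2:05 AM + 6:00 = 8:05 AM on Jun 25.
Layover = 11:15 AM − 8:05 AM = 3 hours 10 minutes.

3 hours 10 minutes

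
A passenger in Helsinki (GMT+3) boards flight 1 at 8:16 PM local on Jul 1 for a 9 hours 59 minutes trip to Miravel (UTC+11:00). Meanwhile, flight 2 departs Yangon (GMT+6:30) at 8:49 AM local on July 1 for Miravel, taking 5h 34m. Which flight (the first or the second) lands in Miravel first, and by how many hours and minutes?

the second, by 19 hours 22 minutes

Flight 1 in UTC: 8:16 PM − 3:00 = 5:16 PM on Jul 1.
+9 hours 59 minutes → arrive 3:15 AM UTC on Jul 2.
Flight 2 in UTC: 8:49 AM − 6:30 = 2:19 AM on Jul 1.
+5 hours 34 minutes → arrive 7:53 AM UTC on Jul 1.
Flight 2 lands earlier by 19 hours 22 minutes.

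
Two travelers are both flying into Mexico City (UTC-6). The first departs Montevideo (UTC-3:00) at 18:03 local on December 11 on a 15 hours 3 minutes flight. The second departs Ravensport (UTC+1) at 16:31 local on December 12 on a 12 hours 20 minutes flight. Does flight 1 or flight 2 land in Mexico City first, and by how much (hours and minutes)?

the first, by 15 hours 45 minutes

Flight 1 in UTC: 18:03 + 3:00 = 21:03 on Dec 11.
+15 hours and 3 minutes → arrive 12:06 UTC on Dec 12.
Flight 2 in UTC: 16:31 − 1:00 = 15:31 on Dec 12.
+12 hours and 20 minutes → arrive 03:51 UTC on Dec 13.
Flight 1 lands earlier by 15 hours 45 minutes.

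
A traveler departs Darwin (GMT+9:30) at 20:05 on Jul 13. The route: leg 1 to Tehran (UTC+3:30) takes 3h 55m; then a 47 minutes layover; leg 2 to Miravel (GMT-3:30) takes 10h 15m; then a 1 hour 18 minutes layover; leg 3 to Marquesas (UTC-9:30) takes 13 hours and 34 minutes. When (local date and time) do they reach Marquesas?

06:54 on Jul 14

Convert departure to UTC: 20:05 − 9:30 = 10:35 UTC on Jul 13.
Add 3 hours 55 minutes leg 1 → 14:30 UTC.
Add 47 minutes layover in Tehran → 15:17 UTC.
Add 10 hours and 15 minutes leg 2 → 01:32 UTC (Jul 14).
Add 1 hour and 18 minutes layover in Miravel → 02:50 UTC.
Add 13 hours and 34 minutes leg 3 → 16:24 UTC.
Marquesas is UTC−9:30, so local arrival = 16:24 − 9:30 = 06:54 on Jul 14.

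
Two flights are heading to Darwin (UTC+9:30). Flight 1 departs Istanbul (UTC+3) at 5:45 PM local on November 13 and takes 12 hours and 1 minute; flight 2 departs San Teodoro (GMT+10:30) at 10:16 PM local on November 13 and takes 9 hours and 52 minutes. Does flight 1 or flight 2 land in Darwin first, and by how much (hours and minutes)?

Flight 1 in UTC: 5:45 PM − 3:00 = 2:45 PM on Nov 13.
+12 hours 1 minute → arrive 2:46 AM UTC on Nov 14.
Flight 2 in UTC: 10:16 PM − 10:30 = 11:46 AM on Nov 13.
+9 hours and 52 minutes → arrive 9:38 PM UTC on Nov 13.
Flight 2 lands earlier by 5 hours 8 minutes.

the second, by 5 hours 8 minutes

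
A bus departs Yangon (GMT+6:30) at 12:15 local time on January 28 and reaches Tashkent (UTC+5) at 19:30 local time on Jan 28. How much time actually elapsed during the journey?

Tashkent is 1:30 behind Yangon.
Clock-face elapsed time (ignoring zones) is 7 hours 15 minutes.
Actual elapsed = 7 hours 15 minutes + 1:30 = 8 hours 45 minutes.

8 hours 45 minutes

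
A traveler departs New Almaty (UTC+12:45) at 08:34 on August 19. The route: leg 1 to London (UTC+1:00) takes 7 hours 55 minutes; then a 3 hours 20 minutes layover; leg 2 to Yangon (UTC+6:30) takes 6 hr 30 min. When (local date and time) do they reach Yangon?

Convert departure to UTC: 08:34 − 12:45 = 19:49 UTC on Aug 18.
Add 7 hours and 55 minutes leg 1 → 03:44 UTC (Aug 19).
Add 3 hours 20 minutes layover in London → 07:04 UTC.
Add 6 hours and 30 minutes leg 2 → 13:34 UTC.
Yangon is UTC+6:30, so local arrival = 13:34 + 6:30 = 20:04 on Aug 19.

20:04 on August 19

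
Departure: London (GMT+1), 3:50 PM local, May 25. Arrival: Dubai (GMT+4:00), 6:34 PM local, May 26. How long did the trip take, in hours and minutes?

23 hours 44 minutes

Departure in UTC: 3:50 PM − 1:00 = 2:50 PM on May 25.
Arrival in UTC: 6:34 PM − 4:00 = 2:34 PM on May 26.
Elapsed = 2:34 PM − 2:50 PM (+1 day) = 23 hours 44 minutes.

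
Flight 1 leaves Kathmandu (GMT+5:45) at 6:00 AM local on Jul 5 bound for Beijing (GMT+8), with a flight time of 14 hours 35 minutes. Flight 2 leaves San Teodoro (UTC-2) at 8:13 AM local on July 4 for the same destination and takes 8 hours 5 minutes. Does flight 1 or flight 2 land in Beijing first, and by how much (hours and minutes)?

Flight 1 in UTC: 6:00 AM − 5:45 = 12:15 AM on Jul 5.
+14 hours 35 minutes → arrive 2:50 PM UTC on Jul 5.
Flight 2 in UTC: 8:13 AM + 2:00 = 10:13 AM on Jul 4.
+8 hours and 5 minutes → arrive 6:18 PM UTC on Jul 4.
Flight 2 lands earlier by 20 hours 32 minutes.

the second, by 20 hours 32 minutes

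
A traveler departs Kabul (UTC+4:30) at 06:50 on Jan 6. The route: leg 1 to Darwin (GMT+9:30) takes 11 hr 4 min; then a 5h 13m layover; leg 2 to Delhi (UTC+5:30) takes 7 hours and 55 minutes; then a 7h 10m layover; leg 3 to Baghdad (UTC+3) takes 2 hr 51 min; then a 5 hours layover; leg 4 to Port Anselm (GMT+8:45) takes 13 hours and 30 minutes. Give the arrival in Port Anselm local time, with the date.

Convert departure to UTC: 06:50 − 4:30 = 02:20 UTC on Jan 6.
Add 11 hours 4 minutes leg 1 → 13:24 UTC.
Add 5 hours 13 minutes layover in Darwin → 18:37 UTC.
Add 7 hours 55 minutes leg 2 → 02:32 UTC (Jan 7).
Add 7 hours and 10 minutes layover in Delhi → 09:42 UTC.
Add 2 hours 51 minutes leg 3 → 12:33 UTC.
Add 5 hours layover in Baghdad → 17:33 UTC.
Add 13 hours and 30 minutes leg 4 → 07:03 UTC (Jan 8).
Port Anselm is UTC+8:45, so local arrival = 07:03 + 8:45 = 15:48 on Jan 8.

15:48 on January 8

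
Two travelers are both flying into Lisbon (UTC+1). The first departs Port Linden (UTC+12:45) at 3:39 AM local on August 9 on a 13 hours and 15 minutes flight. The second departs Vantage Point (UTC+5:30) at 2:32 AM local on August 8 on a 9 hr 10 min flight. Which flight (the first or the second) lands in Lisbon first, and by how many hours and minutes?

the second, by 21 hours 57 minutes

Flight 1 in UTC: 3:39 AM − 12:45 = 2:54 PM on Aug 8.
+13 hours and 15 minutes → arrive 4:09 AM UTC on Aug 9.
Flight 2 in UTC: 2:32 AM − 5:30 = 9:02 PM on Aug 7.
+9 hours 10 minutes → arrive 6:12 AM UTC on Aug 8.
Flight 2 lands earlier by 21 hours 57 minutes.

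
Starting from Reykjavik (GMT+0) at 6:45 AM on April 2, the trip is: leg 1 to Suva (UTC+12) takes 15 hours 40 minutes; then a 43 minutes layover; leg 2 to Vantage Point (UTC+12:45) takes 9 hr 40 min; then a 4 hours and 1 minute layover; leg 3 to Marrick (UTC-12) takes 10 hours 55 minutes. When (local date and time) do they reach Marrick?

Reykjavik is at UTC+0, so departure is already 6:45 AM UTC on Apr 2.
Add 15 hours and 40 minutes leg 1 → 10:25 PM UTC.
Add 43 minutes layover in Suva → 11:08 PM UTC.
Add 9 hours and 40 minutes leg 2 → 8:48 AM UTC (Apr 3).
Add 4 hours 1 minute layover in Vantage Point → 12:49 PM UTC.
Add 10 hours and 55 minutes leg 3 → 11:44 PM UTC.
Marrick is UTC−12:00, so local arrival = 11:44 PM − 12:00 = 11:44 AM on Apr 3.

11:44 AM on April 3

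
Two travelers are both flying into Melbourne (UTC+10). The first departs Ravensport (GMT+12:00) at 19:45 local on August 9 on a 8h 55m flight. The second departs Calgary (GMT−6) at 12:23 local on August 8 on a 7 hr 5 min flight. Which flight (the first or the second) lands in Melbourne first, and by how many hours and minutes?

the second, by 15 hours 12 minutes

Flight 1 in UTC: 19:45 − 12:00 = 07:45 on Aug 9.
+8 hours and 55 minutes → arrive 16:40 UTC on Aug 9.
Flight 2 in UTC: 12:23 + 6:00 = 18:23 on Aug 8.
+7 hours 5 minutes → arrive 01:28 UTC on Aug 9.
Flight 2 lands earlier by 15 hours 12 minutes.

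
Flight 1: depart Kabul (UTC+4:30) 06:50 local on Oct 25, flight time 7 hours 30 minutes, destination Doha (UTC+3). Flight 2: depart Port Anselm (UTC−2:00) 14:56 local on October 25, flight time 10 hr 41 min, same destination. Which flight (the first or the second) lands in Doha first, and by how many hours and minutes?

the first, by 17 hours 47 minutes

Flight 1 in UTC: 06:50 − 4:30 = 02:20 on Oct 25.
+7 hours 30 minutes → arrive 09:50 UTC on Oct 25.
Flight 2 in UTC: 14:56 + 2:00 = 16:56 on Oct 25.
+10 hours 41 minutes → arrive 03:37 UTC on Oct 26.
Flight 1 lands earlier by 17 hours 47 minutes.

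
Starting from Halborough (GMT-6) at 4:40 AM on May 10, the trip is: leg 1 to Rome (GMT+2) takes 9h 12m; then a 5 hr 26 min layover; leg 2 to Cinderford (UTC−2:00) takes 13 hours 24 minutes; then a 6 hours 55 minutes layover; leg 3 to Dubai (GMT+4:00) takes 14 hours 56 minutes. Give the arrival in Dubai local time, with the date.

4:33 PM on May 12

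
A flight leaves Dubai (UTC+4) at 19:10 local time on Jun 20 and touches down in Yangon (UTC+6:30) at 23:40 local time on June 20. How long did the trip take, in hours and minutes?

2 hours

Yangon is 2:30 ahead of Dubai.
Clock-face elapsed time (ignoring zones) is 4 hours 30 minutes.
Actual elapsed = 4 hours 30 minutes − 2:30 = 2 hours.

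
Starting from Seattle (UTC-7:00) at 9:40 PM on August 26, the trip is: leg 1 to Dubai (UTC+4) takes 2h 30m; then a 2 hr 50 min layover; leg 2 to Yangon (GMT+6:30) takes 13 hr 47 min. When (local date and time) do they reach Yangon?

Convert departure to UTC: 9:40 PM + 7:00 = 4:40 AM UTC on Aug 27.
Add 2 hours 30 minutes leg 1 → 7:10 AM UTC.
Add 2 hours and 50 minutes layover in Dubai → 10:00 AM UTC.
Add 13 hours and 47 minutes leg 2 → 11:47 PM UTC.
Yangon is UTC+6:30, so local arrival = 11:47 PM + 6:30 = 6:17 AM on Aug 28.

6:17 AM on Aug 28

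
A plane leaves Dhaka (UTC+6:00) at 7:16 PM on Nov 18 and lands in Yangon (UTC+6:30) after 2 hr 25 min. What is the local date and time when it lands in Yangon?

10:11 PM on Nov 18

Convert departure to UTC: 7:16 PM − 6:00 = 1:16 PM UTC on Nov 18.
Add 2 hours and 25 minutes travel time → 3:41 PM UTC.
Yangon is UTC+6:30, so local arrival = 3:41 PM + 6:30 = 10:11 PM on Nov 18.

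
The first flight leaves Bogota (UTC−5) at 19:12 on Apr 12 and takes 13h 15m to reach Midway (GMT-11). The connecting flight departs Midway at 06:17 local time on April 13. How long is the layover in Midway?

3 hours 50 minutes

Convert departure to UTC: 19:12 + 5:00 = 00:12 UTC on Apr 13.
Add 13 hours 15 minutes flight time → 13:27 UTC.
Midway is UTC−11:00, so local arrival = 13:27 − 11:00 = 02:27 on Apr 13.
Layover = 06:17 − 02:27 = 3 hours 50 minutes.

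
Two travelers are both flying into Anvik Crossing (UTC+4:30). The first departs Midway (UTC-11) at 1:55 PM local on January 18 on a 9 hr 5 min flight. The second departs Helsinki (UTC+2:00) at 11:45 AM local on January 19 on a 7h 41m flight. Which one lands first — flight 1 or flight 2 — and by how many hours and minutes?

Flight 1 in UTC: 1:55 PM + 11:00 = 12:55 AM on Jan 19.
+9 hours and 5 minutes → arrive 10:00 AM UTC on Jan 19.
Flight 2 in UTC: 11:45 AM − 2:00 = 9:45 AM on Jan 19.
+7 hours and 41 minutes → arrive 5:26 PM UTC on Jan 19.
Flight 1 lands earlier by 7 hours 26 minutes.

the first, by 7 hours 26 minutes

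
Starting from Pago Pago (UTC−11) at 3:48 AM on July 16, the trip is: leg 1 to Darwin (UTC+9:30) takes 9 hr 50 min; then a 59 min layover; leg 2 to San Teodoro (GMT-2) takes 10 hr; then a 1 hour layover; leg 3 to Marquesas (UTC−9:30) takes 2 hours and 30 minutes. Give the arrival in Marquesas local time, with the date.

Convert departure to UTC: 3:48 AM + 11:00 = 2:48 PM UTC on Jul 16.
Add 9 hours 50 minutes leg 1 → 12:38 AM UTC (Jul 17).
Add 59 minutes layover in Darwin → 1:37 AM UTC.
Add 10 hours leg 2 → 11:37 AM UTC.
Add 1 hour layover in San Teodoro → 12:37 PM UTC.
Add 2 hours 30 minutes leg 3 → 3:07 PM UTC.
Marquesas is UTC−9:30, so local arrival = 3:07 PM − 9:30 = 5:37 AM on Jul 17.

5:37 AM on July 17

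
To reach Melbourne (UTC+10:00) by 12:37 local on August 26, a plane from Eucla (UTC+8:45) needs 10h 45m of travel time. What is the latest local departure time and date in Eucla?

00:37 on August 26

Target arrival in UTC: 12:37 − 10:00 = 02:37 on Aug 26.
Subtract 10 hours 45 minutes → departure 15:52 UTC on Aug 25.
Eucla is UTC+8:45: 15:52 + 8:45 = 00:37 on Aug 26.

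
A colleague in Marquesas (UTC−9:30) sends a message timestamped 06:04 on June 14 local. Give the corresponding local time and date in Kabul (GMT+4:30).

20:04 on June 14

In UTC: 06:04 + 9:30 = 15:34 on Jun 14.
Kabul is UTC+4:30: 15:34 + 4:30 = 20:04 on Jun 14.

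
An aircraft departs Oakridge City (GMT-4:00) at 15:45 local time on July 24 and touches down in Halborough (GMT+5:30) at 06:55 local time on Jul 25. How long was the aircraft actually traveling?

Halborough is 9:30 ahead of Oakridge City.
Clock-face elapsed time (ignoring zones) is 15 hours 10 minutes.
Actual elapsed = 15 hours 10 minutes − 9:30 = 5 hours 40 minutes.

5 hours 40 minutes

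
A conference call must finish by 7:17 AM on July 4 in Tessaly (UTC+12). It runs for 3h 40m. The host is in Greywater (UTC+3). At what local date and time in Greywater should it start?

6:37 PM on Jul 3

Target end time in UTC: 7:17 AM − 12:00 = 7:17 PM on Jul 3.
Subtract 3 hours 40 minutes → start 3:37 PM UTC on Jul 3.
Greywater is UTC+3:00: 3:37 PM + 3:00 = 6:37 PM on Jul 3.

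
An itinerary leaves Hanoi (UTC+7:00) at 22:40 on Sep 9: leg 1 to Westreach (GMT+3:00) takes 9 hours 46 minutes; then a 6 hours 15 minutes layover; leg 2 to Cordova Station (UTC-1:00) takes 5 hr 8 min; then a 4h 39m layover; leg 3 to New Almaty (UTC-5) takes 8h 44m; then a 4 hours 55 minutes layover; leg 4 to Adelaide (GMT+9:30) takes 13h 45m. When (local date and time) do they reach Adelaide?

Convert departure to UTC: 22:40 − 7:00 = 15:40 UTC on Sep 9.
Add 9 hours 46 minutes leg 1 → 01:26 UTC (Sep 10).
Add 6 hours 15 minutes layover in Westreach → 07:41 UTC.
Add 5 hours 8 minutes leg 2 → 12:49 UTC.
Add 4 hours 39 minutes layover in Cordova Station → 17:28 UTC.
Add 8 hours 44 minutes leg 3 → 02:12 UTC (Sep 11).
Add 4 hours and 55 minutes layover in New Almaty → 07:07 UTC.
Add 13 hours 45 minutes leg 4 → 20:52 UTC.
Adelaide is UTC+9:30, so local arrival = 20:52 + 9:30 = 06:22 on Sep 12.

06:22 on Sep 12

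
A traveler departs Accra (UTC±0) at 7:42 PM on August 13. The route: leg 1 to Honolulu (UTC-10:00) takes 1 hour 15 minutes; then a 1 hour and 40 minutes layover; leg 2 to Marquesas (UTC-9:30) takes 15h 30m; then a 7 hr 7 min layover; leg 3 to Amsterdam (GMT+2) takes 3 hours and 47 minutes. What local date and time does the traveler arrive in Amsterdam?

3:01 AM on Aug 15

Accra is at UTC+0, so departure is already 7:42 PM UTC on Aug 13.
Add 1 hour and 15 minutes leg 1 → 8:57 PM UTC.
Add 1 hour and 40 minutes layover in Honolulu → 10:37 PM UTC.
Add 15 hours 30 minutes leg 2 → 2:07 PM UTC (Aug 14).
Add 7 hours and 7 minutes layover in Marquesas → 9:14 PM UTC.
Add 3 hours 47 minutes leg 3 → 1:01 AM UTC (Aug 15).
Amsterdam is UTC+2:00, so local arrival = 1:01 AM + 2:00 = 3:01 AM on Aug 15.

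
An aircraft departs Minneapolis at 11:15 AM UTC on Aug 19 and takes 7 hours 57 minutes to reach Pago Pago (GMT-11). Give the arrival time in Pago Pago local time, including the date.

8:12 AM on August 19

Departure is given in UTC: 11:15 AM on Aug 19.
Add 7 hours 57 minutes → 7:12 PM UTC.
Pago Pago is UTC−11:00: 7:12 PM − 11:00 = 8:12 AM on Aug 19.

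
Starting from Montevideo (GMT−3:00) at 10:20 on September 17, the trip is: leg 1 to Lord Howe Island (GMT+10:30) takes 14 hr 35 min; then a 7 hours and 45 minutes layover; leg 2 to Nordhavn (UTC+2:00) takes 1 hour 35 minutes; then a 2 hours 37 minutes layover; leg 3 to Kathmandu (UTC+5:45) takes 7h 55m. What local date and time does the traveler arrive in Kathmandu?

05:32 on Sep 19

Convert departure to UTC: 10:20 + 3:00 = 13:20 UTC on Sep 17.
Add 14 hours and 35 minutes leg 1 → 03:55 UTC (Sep 18).
Add 7 hours 45 minutes layover in Lord Howe Island → 11:40 UTC.
Add 1 hour 35 minutes leg 2 → 13:15 UTC.
Add 2 hours 37 minutes layover in Nordhavn → 15:52 UTC.
Add 7 hours and 55 minutes leg 3 → 23:47 UTC.
Kathmandu is UTC+5:45, so local arrival = 23:47 + 5:45 = 05:32 on Sep 19.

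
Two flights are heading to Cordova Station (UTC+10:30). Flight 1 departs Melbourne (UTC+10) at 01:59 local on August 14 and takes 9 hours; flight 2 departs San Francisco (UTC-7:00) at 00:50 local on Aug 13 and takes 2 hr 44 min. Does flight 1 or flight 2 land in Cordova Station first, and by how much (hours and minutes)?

the second, by 14 hours 25 minutes

Flight 1 in UTC: 01:59 − 10:00 = 15:59 on Aug 13.
+9 hours → arrive 00:59 UTC on Aug 14.
Flight 2 in UTC: 00:50 + 7:00 = 07:50 on Aug 13.
+2 hours 44 minutes → arrive 10:34 UTC on Aug 13.
Flight 2 lands earlier by 14 hours 25 minutes.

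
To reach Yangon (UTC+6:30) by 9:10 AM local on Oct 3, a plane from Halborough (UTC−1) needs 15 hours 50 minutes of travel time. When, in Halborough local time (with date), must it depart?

9:50 AM on Oct 2

Target arrival in UTC: 9:10 AM − 6:30 = 2:40 AM on Oct 3.
Subtract 15 hours and 50 minutes → departure 10:50 AM UTC on Oct 2.
Halborough is UTC−1:00: 10:50 AM − 1:00 = 9:50 AM on Oct 2.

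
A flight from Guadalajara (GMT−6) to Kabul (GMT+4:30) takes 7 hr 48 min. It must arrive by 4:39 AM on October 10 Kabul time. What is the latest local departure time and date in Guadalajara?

10:21 AM on October 9

Target arrival in UTC: 4:39 AM − 4:30 = 12:09 AM on Oct 10.
Subtract 7 hours 48 minutes → departure 4:21 PM UTC on Oct 9.
Guadalajara is UTC−6:00: 4:21 PM − 6:00 = 10:21 AM on Oct 9.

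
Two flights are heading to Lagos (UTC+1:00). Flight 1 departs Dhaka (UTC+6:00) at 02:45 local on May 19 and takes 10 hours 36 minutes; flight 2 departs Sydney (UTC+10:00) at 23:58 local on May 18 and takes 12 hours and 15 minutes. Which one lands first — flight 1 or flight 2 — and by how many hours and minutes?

the second, by 5 hours 8 minutes

Flight 1 in UTC: 02:45 − 6:00 = 20:45 on May 18.
+10 hours and 36 minutes → arrive 07:21 UTC on May 19.
Flight 2 in UTC: 23:58 − 10:00 = 13:58 on May 18.
+12 hours 15 minutes → arrive 02:13 UTC on May 19.
Flight 2 lands earlier by 5 hours 8 minutes.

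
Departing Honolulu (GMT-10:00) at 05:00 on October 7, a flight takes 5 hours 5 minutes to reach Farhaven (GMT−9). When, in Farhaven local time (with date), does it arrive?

Convert departure to UTC: 05:00 + 10:00 = 15:00 UTC on Oct 7.
Add 5 hours and 5 minutes travel time → 20:05 UTC.
Farhaven is UTC−9:00, so local arrival = 20:05 − 9:00 = 11:05 on Oct 7.

11:05 on October 7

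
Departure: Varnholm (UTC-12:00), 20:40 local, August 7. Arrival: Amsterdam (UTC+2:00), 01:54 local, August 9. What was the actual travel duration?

15 hours 14 minutes

Departure in UTC: 20:40 + 12:00 = 08:40 on Aug 8.
Arrival in UTC: 01:54 − 2:00 = 23:54 on Aug 8.
Elapsed = 23:54 − 08:40 = 15 hours 14 minutes.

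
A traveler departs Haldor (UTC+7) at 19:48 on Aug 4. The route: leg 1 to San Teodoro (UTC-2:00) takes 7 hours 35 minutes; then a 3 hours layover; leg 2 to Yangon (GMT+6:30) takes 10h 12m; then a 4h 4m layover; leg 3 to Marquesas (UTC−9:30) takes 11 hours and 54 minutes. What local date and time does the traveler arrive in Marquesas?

Convert departure to UTC: 19:48 − 7:00 = 12:48 UTC on Aug 4.
Add 7 hours and 35 minutes leg 1 → 20:23 UTC.
Add 3 hours layover in San Teodoro → 23:23 UTC.
Add 10 hours and 12 minutes leg 2 → 09:35 UTC (Aug 5).
Add 4 hours 4 minutes layover in Yangon → 13:39 UTC.
Add 11 hours 54 minutes leg 3 → 01:33 UTC (Aug 6).
Marquesas is UTC−9:30, so local arrival = 01:33 − 9:30 = 16:03 on Aug 5.

16:03 on August 5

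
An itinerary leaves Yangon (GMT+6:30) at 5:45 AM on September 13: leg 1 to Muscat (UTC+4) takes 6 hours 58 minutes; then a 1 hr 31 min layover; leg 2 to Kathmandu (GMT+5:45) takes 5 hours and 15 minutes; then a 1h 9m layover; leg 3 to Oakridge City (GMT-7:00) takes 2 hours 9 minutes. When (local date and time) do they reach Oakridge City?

Convert departure to UTC: 5:45 AM − 6:30 = 11:15 PM UTC on Sep 12.
Add 6 hours and 58 minutes leg 1 → 6:13 AM UTC (Sep 13).
Add 1 hour and 31 minutes layover in Muscat → 7:44 AM UTC.
Add 5 hours 15 minutes leg 2 → 12:59 PM UTC.
Add 1 hour and 9 minutes layover in Kathmandu → 2:08 PM UTC.
Add 2 hours 9 minutes leg 3 → 4:17 PM UTC.
Oakridge City is UTC−7:00, so local arrival = 4:17 PM − 7:00 = 9:17 AM on Sep 13.

9:17 AM on September 13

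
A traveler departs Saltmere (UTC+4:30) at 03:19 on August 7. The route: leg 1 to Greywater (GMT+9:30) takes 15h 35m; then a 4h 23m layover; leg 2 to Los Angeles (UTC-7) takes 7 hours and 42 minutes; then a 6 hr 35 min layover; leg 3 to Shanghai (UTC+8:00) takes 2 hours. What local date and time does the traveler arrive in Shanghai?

19:04 on August 8

Convert departure to UTC: 03:19 − 4:30 = 22:49 UTC on Aug 6.
Add 15 hours and 35 minutes leg 1 → 14:24 UTC (Aug 7).
Add 4 hours and 23 minutes layover in Greywater → 18:47 UTC.
Add 7 hours and 42 minutes leg 2 → 02:29 UTC (Aug 8).
Add 6 hours and 35 minutes layover in Los Angeles → 09:04 UTC.
Add 2 hours leg 3 → 11:04 UTC.
Shanghai is UTC+8:00, so local arrival = 11:04 + 8:00 = 19:04 on Aug 8.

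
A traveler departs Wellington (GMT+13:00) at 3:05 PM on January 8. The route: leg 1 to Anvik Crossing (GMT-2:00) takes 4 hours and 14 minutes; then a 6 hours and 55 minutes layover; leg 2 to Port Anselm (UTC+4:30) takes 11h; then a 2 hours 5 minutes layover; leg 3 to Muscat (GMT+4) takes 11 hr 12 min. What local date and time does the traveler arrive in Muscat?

5:31 PM on Jan 9

Convert departure to UTC: 3:05 PM − 13:00 = 2:05 AM UTC on Jan 8.
Add 4 hours 14 minutes leg 1 → 6:19 AM UTC.
Add 6 hours 55 minutes layover in Anvik Crossing → 1:14 PM UTC.
Add 11 hours leg 2 → 12:14 AM UTC (Jan 9).
Add 2 hours and 5 minutes layover in Port Anselm → 2:19 AM UTC.
Add 11 hours 12 minutes leg 3 → 1:31 PM UTC.
Muscat is UTC+4:00, so local arrival = 1:31 PM + 4:00 = 5:31 PM on Jan 9.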